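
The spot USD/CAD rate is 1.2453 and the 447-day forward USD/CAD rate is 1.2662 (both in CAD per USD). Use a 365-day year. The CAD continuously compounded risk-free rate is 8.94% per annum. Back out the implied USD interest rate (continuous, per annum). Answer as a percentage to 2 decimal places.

F = S·e^((r_CAD − r_USD)T) ⇒ r_USD = r_CAD − ln(F/S)/T
ln(1.2662/1.2453) = 0.016644; /(447/365) = 0.013591
r_USD = 0.0894 − 0.013591 = 0.075809
r_USD = 7.58%

7.58%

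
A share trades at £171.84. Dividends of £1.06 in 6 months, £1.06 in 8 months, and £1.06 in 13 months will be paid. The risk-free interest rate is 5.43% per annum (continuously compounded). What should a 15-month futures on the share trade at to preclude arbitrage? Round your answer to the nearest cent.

PV(dividends) I = 1.06·e^(−0.0543·6/12) + 1.06·e^(−0.0543·8/12) + 1.06·e^(−0.0543·13/12)
I = 1.0316 + 1.0223 + 0.9994 = 3.0533
F = (S − I)·e^(rT) = (171.84 − 3.0533) · e^(0.0543·15/12)
= 168.7867 · e^0.067875 = 168.7867 × 1.070232 = £180.64

£180.64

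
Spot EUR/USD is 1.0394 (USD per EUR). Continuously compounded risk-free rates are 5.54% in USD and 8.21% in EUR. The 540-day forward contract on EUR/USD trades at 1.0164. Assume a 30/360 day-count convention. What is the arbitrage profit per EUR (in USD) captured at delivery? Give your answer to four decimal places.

Fair forward: F* = S·e^(carry·T), with carry = (r_USD − r_EUR) = 0.0554 − 0.0821 = -0.0267
F* = 1.0394 · e^(-0.0267 × 540/360) = 1.0394 · e^-0.040050 = 1.0394 × 0.960741 = 0.9986
Market 1.0164 > fair 0.9986: forward overpriced → cash-and-carry (buy spot, short the forward).
At maturity, profit = |F_mkt − F*| = |1.0164 − 0.9986| = 0.0178 per EUR (in USD)

0.0178 per EUR (in USD)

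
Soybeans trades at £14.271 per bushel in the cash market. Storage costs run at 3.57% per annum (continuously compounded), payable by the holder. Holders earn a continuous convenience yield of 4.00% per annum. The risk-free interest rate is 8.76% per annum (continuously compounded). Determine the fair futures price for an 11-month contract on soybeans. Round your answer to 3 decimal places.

Net carry = r + u − y = 0.0876 + 0.0357 − 0.0400 = 0.0833
F = S·e^((r+u−y)T) = 14.271 · e^(0.0833 × 11/12) = 14.271 · e^0.076358
= 14.271 × 1.079349 = £15.403 per bushel

£15.403 per bushel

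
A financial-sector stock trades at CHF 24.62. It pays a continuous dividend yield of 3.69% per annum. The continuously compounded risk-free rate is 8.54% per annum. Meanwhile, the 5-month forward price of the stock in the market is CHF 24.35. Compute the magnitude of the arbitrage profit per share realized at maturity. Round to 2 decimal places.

Fair forward: F* = S·e^(carry·T), with carry = (r − q) = 0.0854 − 0.0369 = 0.0485
F* = 24.62 · e^(0.0485 × 5/12) = 24.62 · e^0.020208 = 24.62 × 1.020414 = CHF 25.1226
Market CHF 24.35 < fair CHF 25.1226: forward underpriced → reverse cash-and-carry (short spot, go long the forward).
At maturity, profit = |F_mkt − F*| = |24.35 − 25.1226| = CHF 0.77 per share

CHF 0.77 per share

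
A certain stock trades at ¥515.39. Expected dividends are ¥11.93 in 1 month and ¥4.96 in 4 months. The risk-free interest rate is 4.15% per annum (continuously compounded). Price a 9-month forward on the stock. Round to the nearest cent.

¥514.37

PV(dividends) I = 11.93·e^(−0.0415·1/12) + 4.96·e^(−0.0415·4/12)
I = 11.8888 + 4.8919 = 16.7807
F = (S − I)·e^(rT) = (515.39 − 16.7807) · e^(0.0415·9/12)
= 498.6093 · e^0.031125 = 498.6093 × 1.031614 = ¥514.37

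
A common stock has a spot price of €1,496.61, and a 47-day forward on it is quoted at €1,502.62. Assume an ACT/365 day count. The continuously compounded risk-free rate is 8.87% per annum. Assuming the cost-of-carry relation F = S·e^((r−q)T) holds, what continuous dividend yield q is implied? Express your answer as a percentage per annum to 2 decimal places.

5.76%

From F = S·e^((r−q)T): (r − q) = ln(F/S)/T
ln(1502.62/1496.61) = ln(1.004016) = 0.004008
(r − q) = 0.004008 / (47/365) = 0.031126
q = r − ln(F/S)/T = 0.0887 − 0.031126 = 0.057574
q = 5.76%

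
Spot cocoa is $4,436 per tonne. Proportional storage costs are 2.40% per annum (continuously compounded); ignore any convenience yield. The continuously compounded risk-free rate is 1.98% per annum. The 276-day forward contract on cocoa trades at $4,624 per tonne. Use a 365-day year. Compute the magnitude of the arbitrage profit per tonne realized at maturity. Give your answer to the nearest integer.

$39 per tonne

Fair forward: F* = S·e^(carry·T), with carry = (r + u) = 0.0198 + 0.0240 = 0.0438
F* = 4436 · e^(0.0438 × 276/365) = 4436 · e^0.033120 = 4436 × 1.033675 = $4585.3823
Market $4624 > fair $4585.3823: forward overpriced → cash-and-carry (buy spot, short the forward).
At maturity, profit = |F_mkt − F*| = |4624 − 4585.3823| = $39 per tonne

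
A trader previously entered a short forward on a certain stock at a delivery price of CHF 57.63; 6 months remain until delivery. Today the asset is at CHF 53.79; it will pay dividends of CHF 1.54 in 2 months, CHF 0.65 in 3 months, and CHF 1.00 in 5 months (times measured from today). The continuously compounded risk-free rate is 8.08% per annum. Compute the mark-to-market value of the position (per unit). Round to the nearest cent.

PV(remaining dividends) I = 1.54·e^(−0.0808·2/12) + 0.65·e^(−0.0808·3/12) + 1.00·e^(−0.0808·5/12) = 3.1233
Current forward F = (S − I)·e^(rT) = (53.79 − 3.1233)·e^(0.0808·6/12) = 50.6667 × 1.041227 = 52.7555
Value (long) = (F − K)·e^(−rT) = (52.7555 − 57.63) × 0.960405 = -4.6815
Short position value = −(long value) = CHF 4.68

CHF 4.68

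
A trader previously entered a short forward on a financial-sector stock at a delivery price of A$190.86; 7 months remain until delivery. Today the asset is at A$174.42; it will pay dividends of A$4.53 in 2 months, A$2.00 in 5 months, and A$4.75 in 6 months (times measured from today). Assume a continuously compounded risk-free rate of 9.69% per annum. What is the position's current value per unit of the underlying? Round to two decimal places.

A$16.85

PV(remaining dividends) I = 4.53·e^(−0.0969·2/12) + 2.00·e^(−0.0969·5/12) + 4.75·e^(−0.0969·6/12) = 10.9036
Current forward F = (S − I)·e^(rT) = (174.42 − 10.9036)·e^(0.0969·7/12) = 163.5164 × 1.058153 = 173.0254
Value (long) = (F − K)·e^(−rT) = (173.0254 − 190.86) × 0.945043 = -16.8545
Short position value = −(long value) = A$16.85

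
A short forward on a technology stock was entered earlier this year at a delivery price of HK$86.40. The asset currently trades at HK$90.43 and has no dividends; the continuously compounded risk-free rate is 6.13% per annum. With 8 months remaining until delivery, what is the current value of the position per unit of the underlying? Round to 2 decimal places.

Current fair forward for the remaining 8 months: F = S·e^(r·T), r = 0.0613
F = 90.43 · e^(0.0613 × 8/12) = 90.43 × 1.041713 = 94.2021
Value of long forward = (F − K)·e^(−rT) = (94.2021 − 86.40) · e^(−0.0613·8/12)
= 7.8021 × 0.959957 = 7.49
Short position value = −(long value) = -HK$7.49

-HK$7.49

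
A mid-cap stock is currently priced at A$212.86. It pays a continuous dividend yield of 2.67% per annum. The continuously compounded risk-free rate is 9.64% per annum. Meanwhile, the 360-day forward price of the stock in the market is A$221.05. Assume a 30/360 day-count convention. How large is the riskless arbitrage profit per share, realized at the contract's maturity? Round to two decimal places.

Fair forward: F* = S·e^(carry·T), with carry = (r − q) = 0.0964 − 0.0267 = 0.0697
F* = 212.86 · e^(0.0697 × 360/360) = 212.86 · e^0.069700 = 212.86 × 1.072186 = A$228.2255
Market A$221.05 < fair A$228.2255: forward underpriced → reverse cash-and-carry (short spot, go long the forward).
At maturity, profit = |F_mkt − F*| = |221.05 − 228.2255| = A$7.18 per share

A$7.18 per share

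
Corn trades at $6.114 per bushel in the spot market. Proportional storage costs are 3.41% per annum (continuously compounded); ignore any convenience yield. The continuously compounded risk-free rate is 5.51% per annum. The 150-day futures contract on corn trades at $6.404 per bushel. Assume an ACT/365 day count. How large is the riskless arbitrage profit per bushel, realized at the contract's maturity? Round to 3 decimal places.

Fair futures: F* = S·e^(carry·T), with carry = (r + u) = 0.0551 + 0.0341 = 0.0892
F* = 6.114 · e^(0.0892 × 150/365) = 6.114 · e^0.036658 = 6.114 × 1.037338 = $6.3423
Market $6.404 > fair $6.3423: forward overpriced → cash-and-carry (buy spot, short the forward).
At maturity, profit = |F_mkt − F*| = |6.404 − 6.3423| = $0.062 per bushel

$0.062 per bushel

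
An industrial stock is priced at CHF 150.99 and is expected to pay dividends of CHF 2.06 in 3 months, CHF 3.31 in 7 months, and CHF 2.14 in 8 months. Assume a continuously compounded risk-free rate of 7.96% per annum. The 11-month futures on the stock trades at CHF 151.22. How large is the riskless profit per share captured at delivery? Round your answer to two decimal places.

CHF 3.44 per share

PV(dividends) I = 2.06·e^(−0.0796·3/12) + 3.31·e^(−0.0796·7/12) + 2.14·e^(−0.0796·8/12) = 7.2086
Fair futures F* = (S − I)·e^(rT) = (150.99 − 7.2086)·e^0.072967 = 143.7814 × 1.075695 = 154.6649
Market CHF 151.22 < fair 154.6649: forward underpriced → reverse cash-and-carry (short the stock, invest proceeds at r, pay the dividends, go long the forward).
Profit at T = |F_mkt − F*| = |151.22 − 154.6649| = CHF 3.44 per share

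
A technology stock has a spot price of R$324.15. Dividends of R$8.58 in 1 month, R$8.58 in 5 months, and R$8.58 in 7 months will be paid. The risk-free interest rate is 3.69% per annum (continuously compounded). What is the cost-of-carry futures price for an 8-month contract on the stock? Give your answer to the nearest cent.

PV(dividends) I = 8.58·e^(−0.0369·1/12) + 8.58·e^(−0.0369·5/12) + 8.58·e^(−0.0369·7/12)
I = 8.5537 + 8.4491 + 8.3973 = 25.4001
F = (S − I)·e^(rT) = (324.15 − 25.4001) · e^(0.0369·8/12)
= 298.7499 · e^0.024600 = 298.7499 × 1.024905 = R$306.19

R$306.19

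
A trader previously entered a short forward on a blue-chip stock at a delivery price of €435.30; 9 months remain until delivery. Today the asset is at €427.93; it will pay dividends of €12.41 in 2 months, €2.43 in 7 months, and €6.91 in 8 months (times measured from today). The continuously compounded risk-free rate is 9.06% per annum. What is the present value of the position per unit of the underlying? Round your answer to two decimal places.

PV(remaining dividends) I = 12.41·e^(−0.0906·2/12) + 2.43·e^(−0.0906·7/12) + 6.91·e^(−0.0906·8/12) = 21.0339
Current forward F = (S − I)·e^(rT) = (427.93 − 21.0339)·e^(0.0906·9/12) = 406.8961 × 1.070312 = 435.5058
Value (long) = (F − K)·e^(−rT) = (435.5058 − 435.30) × 0.934307 = 0.1923
Short position value = −(long value) = -€0.19

-€0.19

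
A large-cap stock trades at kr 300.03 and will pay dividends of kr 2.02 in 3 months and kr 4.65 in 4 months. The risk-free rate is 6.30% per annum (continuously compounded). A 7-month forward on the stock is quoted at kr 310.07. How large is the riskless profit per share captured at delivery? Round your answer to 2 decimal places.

PV(dividends) I = 2.02·e^(−0.0630·3/12) + 4.65·e^(−0.0630·4/12) = 6.5418
Fair forward F* = (S − I)·e^(rT) = (300.03 − 6.5418)·e^0.036750 = 293.4882 × 1.037434 = 304.4746
Market kr 310.07 > fair 304.4746: forward overpriced → cash-and-carry (borrow at r, buy the stock and collect the dividends, short the forward).
Profit at T = |F_mkt − F*| = |310.07 − 304.4746| = kr 5.60 per share

kr 5.60 per share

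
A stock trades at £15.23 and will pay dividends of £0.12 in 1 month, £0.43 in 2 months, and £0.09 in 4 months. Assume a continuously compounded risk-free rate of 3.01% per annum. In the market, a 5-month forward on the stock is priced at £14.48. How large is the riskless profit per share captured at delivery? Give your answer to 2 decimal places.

£0.30 per share

PV(dividends) I = 0.12·e^(−0.0301·1/12) + 0.43·e^(−0.0301·2/12) + 0.09·e^(−0.0301·4/12) = 0.6366
Fair forward F* = (S − I)·e^(rT) = (15.23 − 0.6366)·e^0.012542 = 14.5934 × 1.012621 = 14.7776
Market £14.48 < fair 14.7776: forward underpriced → reverse cash-and-carry (short the stock, invest proceeds at r, pay the dividends, go long the forward).
Profit at T = |F_mkt − F*| = |14.48 − 14.7776| = £0.30 per share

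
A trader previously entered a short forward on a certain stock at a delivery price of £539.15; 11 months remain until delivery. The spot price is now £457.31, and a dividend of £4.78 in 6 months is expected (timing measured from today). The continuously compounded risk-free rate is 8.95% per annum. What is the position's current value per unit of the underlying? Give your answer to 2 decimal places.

PV(remaining dividends) I = 4.78·e^(−0.0895·6/12) = 4.5708
Current forward F = (S − I)·e^(rT) = (457.31 − 4.5708)·e^(0.0895·11/12) = 452.7392 × 1.085501 = 491.4489
Value (long) = (F − K)·e^(−rT) = (491.4489 − 539.15) × 0.921234 = -43.9439
Short position value = −(long value) = £43.94

£43.94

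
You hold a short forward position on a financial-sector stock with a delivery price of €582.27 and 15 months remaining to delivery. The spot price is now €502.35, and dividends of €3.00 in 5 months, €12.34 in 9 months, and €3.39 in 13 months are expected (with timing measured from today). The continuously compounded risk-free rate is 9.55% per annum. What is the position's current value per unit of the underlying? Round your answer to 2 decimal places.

€31.83

PV(remaining dividends) I = 3.00·e^(−0.0955·5/12) + 12.34·e^(−0.0955·9/12) + 3.39·e^(−0.0955·13/12) = 17.4268
Current forward F = (S − I)·e^(rT) = (502.35 − 17.4268)·e^(0.0955·15/12) = 484.9232 × 1.126792 = 546.4076
Value (long) = (F − K)·e^(−rT) = (546.4076 − 582.27) × 0.887475 = -31.8270
Short position value = −(long value) = €31.83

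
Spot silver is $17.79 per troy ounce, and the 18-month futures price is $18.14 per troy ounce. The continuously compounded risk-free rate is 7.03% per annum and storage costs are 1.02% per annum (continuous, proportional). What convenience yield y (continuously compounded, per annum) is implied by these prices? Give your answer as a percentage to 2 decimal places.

6.75%

F = S·e^((r+u−y)T) ⇒ (r+u−y) = ln(F/S)/T
ln(18.14/17.79) = 0.019483; /T ⇒ 0.012989
y = r + u − ln(F/S)/T = 0.0703 + 0.0102 − 0.012989 = 0.067511
y = 6.75%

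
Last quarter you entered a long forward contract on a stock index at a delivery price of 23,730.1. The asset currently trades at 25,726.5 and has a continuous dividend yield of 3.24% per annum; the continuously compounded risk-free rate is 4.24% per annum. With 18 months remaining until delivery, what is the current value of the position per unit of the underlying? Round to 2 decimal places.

Current fair forward for the remaining 18 months: F = S·e^((r − q)·T), (r − q) = 0.0424 − 0.0324 = 0.0100
F = 25726.5 · e^(0.0100 × 18/12) = 25726.5 × 1.01511306 = 26115.3061
Value of long forward = (F − K)·e^(−rT) = (26115.3061 − 23730.1) · e^(−0.0424·18/12)
= 2385.2061 × 0.93838028 = 2238.23

2238.23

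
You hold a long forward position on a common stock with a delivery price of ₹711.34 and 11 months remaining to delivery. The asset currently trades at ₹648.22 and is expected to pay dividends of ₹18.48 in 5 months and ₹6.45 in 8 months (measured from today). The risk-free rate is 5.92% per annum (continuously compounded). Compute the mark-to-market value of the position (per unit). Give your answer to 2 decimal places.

PV(remaining dividends) I = 18.48·e^(−0.0592·5/12) + 6.45·e^(−0.0592·8/12) = 24.2301
Current forward F = (S − I)·e^(rT) = (648.22 − 24.2301)·e^(0.0592·11/12) = 623.9899 × 1.055766 = 658.7873
Value (long) = (F − K)·e^(−rT) = (658.7873 − 711.34) × 0.947179 = -49.7768
Value = -₹49.78

-₹49.78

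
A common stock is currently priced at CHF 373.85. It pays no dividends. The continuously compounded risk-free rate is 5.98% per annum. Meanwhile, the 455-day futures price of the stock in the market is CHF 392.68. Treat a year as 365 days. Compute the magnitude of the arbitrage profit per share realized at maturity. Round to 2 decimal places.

Fair futures: F* = S·e^(carry·T), with carry = r = 0.0598
F* = 373.85 · e^(0.0598 × 455/365) = 373.85 · e^0.074545 = 373.85 × 1.077394 = CHF 402.7837
Market CHF 392.68 < fair CHF 402.7837: forward underpriced → reverse cash-and-carry (short spot, go long the forward).
At maturity, profit = |F_mkt − F*| = |392.68 − 402.7837| = CHF 10.10 per share

CHF 10.10 per share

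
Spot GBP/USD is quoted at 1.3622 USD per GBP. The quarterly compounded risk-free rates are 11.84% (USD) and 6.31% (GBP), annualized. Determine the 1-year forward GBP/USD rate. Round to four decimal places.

1.4379

By covered interest parity, F = S · (1+r_USD/4)^(4T) / (1+r_GBP/4)^(4T)
= 1.3622 × 1.123761 / 1.064609 = 1.3622 × 1.055562
F = 1.4379 USD per GBP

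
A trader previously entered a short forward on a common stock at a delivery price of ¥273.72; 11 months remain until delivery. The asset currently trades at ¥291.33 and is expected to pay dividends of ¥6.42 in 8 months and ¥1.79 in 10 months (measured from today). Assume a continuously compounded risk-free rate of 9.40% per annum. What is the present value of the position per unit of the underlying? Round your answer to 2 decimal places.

PV(remaining dividends) I = 6.42·e^(−0.0940·8/12) + 1.79·e^(−0.0940·10/12) = 7.6852
Current forward F = (S − I)·e^(rT) = (291.33 − 7.6852)·e^(0.0940·11/12) = 283.6448 × 1.089988 = 309.1694
Value (long) = (F − K)·e^(−rT) = (309.1694 − 273.72) × 0.917441 = 32.5227
Short position value = −(long value) = -¥32.52

-¥32.52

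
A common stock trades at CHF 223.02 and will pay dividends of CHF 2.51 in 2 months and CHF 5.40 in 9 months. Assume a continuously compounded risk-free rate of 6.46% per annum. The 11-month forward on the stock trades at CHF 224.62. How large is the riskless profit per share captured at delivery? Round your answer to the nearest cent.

CHF 3.91 per share

PV(dividends) I = 2.51·e^(−0.0646·2/12) + 5.40·e^(−0.0646·9/12) = 7.6277
Fair forward F* = (S − I)·e^(rT) = (223.02 − 7.6277)·e^0.059217 = 215.3923 × 1.061005 = 228.5323
Market CHF 224.62 < fair 228.5323: forward underpriced → reverse cash-and-carry (short the stock, invest proceeds at r, pay the dividends, go long the forward).
Profit at T = |F_mkt − F*| = |224.62 − 228.5323| = CHF 3.91 per share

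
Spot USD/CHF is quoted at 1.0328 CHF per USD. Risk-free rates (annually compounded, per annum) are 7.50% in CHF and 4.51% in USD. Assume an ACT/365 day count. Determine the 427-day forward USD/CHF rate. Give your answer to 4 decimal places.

By covered interest parity, F = S · (1+r_CHF)^T / (1+r_USD)^T
= 1.0328 × 1.088287 / 1.052960 = 1.0328 × 1.033550
F = 1.0675 CHF per USD

1.0675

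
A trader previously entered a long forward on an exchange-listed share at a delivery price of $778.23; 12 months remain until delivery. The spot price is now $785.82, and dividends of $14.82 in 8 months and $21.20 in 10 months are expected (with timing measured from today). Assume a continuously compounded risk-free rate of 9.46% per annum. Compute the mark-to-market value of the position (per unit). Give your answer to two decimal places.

PV(remaining dividends) I = 14.82·e^(−0.0946·8/12) + 21.20·e^(−0.0946·10/12) = 33.5071
Current forward F = (S − I)·e^(rT) = (785.82 − 33.5071)·e^(0.0946·12/12) = 752.3129 × 1.099219 = 826.9566
Value (long) = (F − K)·e^(−rT) = (826.9566 − 778.23) × 0.909737 = 44.3284
Value = $44.33

$44.33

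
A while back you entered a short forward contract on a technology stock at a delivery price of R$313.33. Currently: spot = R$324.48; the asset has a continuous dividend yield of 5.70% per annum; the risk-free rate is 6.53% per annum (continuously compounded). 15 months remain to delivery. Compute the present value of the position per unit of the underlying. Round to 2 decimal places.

-R$13.39

Current fair forward for the remaining 15 months: F = S·e^((r − q)·T), (r − q) = 0.0653 − 0.0570 = 0.0083
F = 324.48 · e^(0.0083 × 15/12) = 324.48 × 1.010429 = 327.8640
Value of long forward = (F − K)·e^(−rT) = (327.8640 − 313.33) · e^(−0.0653·15/12)
= 14.5340 × 0.921618 = 13.39
Short position value = −(long value) = -R$13.39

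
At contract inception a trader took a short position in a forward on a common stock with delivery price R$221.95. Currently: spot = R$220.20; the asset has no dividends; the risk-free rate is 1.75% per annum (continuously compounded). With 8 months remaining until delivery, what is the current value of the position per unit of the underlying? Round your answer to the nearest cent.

Current fair forward for the remaining 8 months: F = S·e^(r·T), r = 0.0175
F = 220.20 · e^(0.0175 × 8/12) = 220.20 × 1.011735 = 222.7840
Value of long forward = (F − K)·e^(−rT) = (222.7840 − 221.95) · e^(−0.0175·8/12)
= 0.8340 × 0.988401 = 0.82
Short position value = −(long value) = -R$0.82

-R$0.82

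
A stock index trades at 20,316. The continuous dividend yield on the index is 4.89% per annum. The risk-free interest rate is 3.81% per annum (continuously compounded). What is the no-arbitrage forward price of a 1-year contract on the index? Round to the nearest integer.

F = S·e^((r − q)T) = 20316 · e^((0.0381 − 0.0489) × 1)
= 20316 · e^-0.010800 = 20316 × 0.989258
F = 20,098

20,098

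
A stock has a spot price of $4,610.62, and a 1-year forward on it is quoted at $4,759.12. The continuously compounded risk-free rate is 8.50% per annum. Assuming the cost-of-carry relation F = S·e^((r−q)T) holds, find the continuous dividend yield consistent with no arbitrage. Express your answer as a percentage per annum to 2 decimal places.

5.33%

From F = S·e^((r−q)T): (r − q) = ln(F/S)/T
ln(4759.12/4610.62) = ln(1.032208) = 0.031700
(r − q) = 0.031700 / (1) = 0.031700
q = r − ln(F/S)/T = 0.0850 − 0.031700 = 0.053300
q = 5.33%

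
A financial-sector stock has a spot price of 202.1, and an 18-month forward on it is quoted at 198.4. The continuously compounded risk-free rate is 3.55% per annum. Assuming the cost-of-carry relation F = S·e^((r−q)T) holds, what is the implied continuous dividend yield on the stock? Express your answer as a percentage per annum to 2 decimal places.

From F = S·e^((r−q)T): (r − q) = ln(F/S)/T
ln(198.4/202.1) = ln(0.981692) = -0.018478
(r − q) = -0.018478 / (18/12) = -0.012319
q = r − ln(F/S)/T = 0.0355 + 0.012319 = 0.047819
q = 4.78%

4.78%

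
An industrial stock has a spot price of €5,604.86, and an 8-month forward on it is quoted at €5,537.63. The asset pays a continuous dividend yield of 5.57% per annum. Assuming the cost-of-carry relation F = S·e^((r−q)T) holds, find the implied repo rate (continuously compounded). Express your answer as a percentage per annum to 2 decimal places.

3.76%

From F = S·e^((r−q)T): (r − q) = ln(F/S)/T
ln(5537.63/5604.86) = ln(0.988005) = -0.012068
(r − q) = -0.012068 / (8/12) = -0.018102
r = ln(F/S)/T + q = -0.018102 + 0.0557 = 0.037598
r = 3.76%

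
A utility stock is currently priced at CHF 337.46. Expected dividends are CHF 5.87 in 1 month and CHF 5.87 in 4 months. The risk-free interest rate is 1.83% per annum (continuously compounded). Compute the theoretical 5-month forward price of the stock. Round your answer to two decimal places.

PV(dividends) I = 5.87·e^(−0.0183·1/12) + 5.87·e^(−0.0183·4/12)
I = 5.8611 + 5.8343 = 11.6954
F = (S − I)·e^(rT) = (337.46 − 11.6954) · e^(0.0183·5/12)
= 325.7646 · e^0.007625 = 325.7646 × 1.007654 = CHF 328.26

CHF 328.26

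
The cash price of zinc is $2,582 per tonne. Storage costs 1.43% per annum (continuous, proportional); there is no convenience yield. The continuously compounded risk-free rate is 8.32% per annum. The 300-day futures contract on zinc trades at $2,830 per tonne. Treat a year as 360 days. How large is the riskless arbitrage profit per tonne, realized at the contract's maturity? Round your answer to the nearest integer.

Fair futures: F* = S·e^(carry·T), with carry = (r + u) = 0.0832 + 0.0143 = 0.0975
F* = 2582 · e^(0.0975 × 300/360) = 2582 · e^0.081250 = 2582 × 1.084642 = $2800.5456
Market $2830 > fair $2800.5456: forward overpriced → cash-and-carry (buy spot, short the forward).
At maturity, profit = |F_mkt − F*| = |2830 − 2800.5456| = $29 per tonne

$29 per tonne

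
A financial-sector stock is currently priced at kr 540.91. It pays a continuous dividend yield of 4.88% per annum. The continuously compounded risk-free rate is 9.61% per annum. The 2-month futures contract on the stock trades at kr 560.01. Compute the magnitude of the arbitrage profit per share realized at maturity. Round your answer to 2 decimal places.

Fair futures: F* = S·e^(carry·T), with carry = (r − q) = 0.0961 − 0.0488 = 0.0473
F* = 540.91 · e^(0.0473 × 2/12) = 540.91 · e^0.007883 = 540.91 × 1.007914 = kr 545.1908
Market kr 560.01 > fair kr 545.1908: forward overpriced → cash-and-carry (buy spot, short the forward).
At maturity, profit = |F_mkt − F*| = |560.01 − 545.1908| = kr 14.82 per share

kr 14.82 per share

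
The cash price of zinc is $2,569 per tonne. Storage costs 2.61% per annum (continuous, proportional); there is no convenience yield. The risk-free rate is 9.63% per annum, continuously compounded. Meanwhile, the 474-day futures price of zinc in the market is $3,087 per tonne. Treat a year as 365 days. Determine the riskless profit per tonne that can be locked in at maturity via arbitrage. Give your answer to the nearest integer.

$75 per tonne

Fair futures: F* = S·e^(carry·T), with carry = (r + u) = 0.0963 + 0.0261 = 0.1224
F* = 2569 · e^(0.1224 × 474/365) = 2569 · e^0.158952 = 2569 × 1.172282 = $3011.5925
Market $3087 > fair $3011.5925: forward overpriced → cash-and-carry (buy spot, short the forward).
At maturity, profit = |F_mkt − F*| = |3087 − 3011.5925| = $75 per tonne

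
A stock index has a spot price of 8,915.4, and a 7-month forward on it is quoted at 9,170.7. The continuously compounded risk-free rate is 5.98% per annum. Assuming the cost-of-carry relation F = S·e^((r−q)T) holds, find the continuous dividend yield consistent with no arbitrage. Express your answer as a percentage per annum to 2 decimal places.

From F = S·e^((r−q)T): (r − q) = ln(F/S)/T
ln(9170.7/8915.4) = ln(1.028636) = 0.028234
(r − q) = 0.028234 / (7/12) = 0.048401
q = r − ln(F/S)/T = 0.0598 − 0.048401 = 0.011399
q = 1.14%

1.14%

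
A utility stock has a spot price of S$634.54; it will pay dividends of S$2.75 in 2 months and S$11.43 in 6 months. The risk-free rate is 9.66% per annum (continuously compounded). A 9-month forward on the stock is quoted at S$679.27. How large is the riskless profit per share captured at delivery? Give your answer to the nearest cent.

PV(dividends) I = 2.75·e^(−0.0966·2/12) + 11.43·e^(−0.0966·6/12) = 13.5971
Fair forward F* = (S − I)·e^(rT) = (634.54 − 13.5971)·e^0.072450 = 620.9429 × 1.075139 = 667.5999
Market S$679.27 > fair 667.5999: forward overpriced → cash-and-carry (borrow at r, buy the stock and collect the dividends, short the forward).
Profit at T = |F_mkt − F*| = |679.27 − 667.5999| = S$11.67 per share

S$11.67 per share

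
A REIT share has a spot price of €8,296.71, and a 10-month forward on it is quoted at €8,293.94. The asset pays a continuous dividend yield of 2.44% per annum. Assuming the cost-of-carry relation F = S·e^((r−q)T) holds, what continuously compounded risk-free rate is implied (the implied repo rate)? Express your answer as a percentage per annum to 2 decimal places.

From F = S·e^((r−q)T): (r − q) = ln(F/S)/T
ln(8293.94/8296.71) = ln(0.999666) = -0.000334
(r − q) = -0.000334 / (10/12) = -0.000401
r = ln(F/S)/T + q = -0.000401 + 0.0244 = 0.023999
r = 2.40%

2.40%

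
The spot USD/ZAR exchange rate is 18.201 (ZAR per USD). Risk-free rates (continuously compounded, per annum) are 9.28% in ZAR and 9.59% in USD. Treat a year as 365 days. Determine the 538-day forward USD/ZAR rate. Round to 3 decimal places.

F = S·e^((r_ZAR − r_USD)T) = 18.201 · e^((0.0928 − 0.0959) × 538/365)
= 18.201 · e^-0.004569 = 18.201 × 0.995441
F = 18.118 ZAR per USD

18.118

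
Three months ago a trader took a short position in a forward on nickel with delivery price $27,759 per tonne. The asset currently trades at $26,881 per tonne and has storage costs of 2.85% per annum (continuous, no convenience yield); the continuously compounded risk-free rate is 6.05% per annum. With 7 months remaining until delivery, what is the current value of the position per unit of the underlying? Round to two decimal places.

Current fair forward for the remaining 7 months: F = S·e^((r + u)·T), (r + u) = 0.0605 + 0.0285 = 0.0890
F = 26881 · e^(0.0890 × 7/12) = 26881 × 1.05328796 = 28313.4337
Value of long forward = (F − K)·e^(−rT) = (28313.4337 − 27759) · e^(−0.0605·7/12)
= 554.4337 × 0.96532382 = 535.21
Short position value = −(long value) = -$535.21

-$535.21 per tonne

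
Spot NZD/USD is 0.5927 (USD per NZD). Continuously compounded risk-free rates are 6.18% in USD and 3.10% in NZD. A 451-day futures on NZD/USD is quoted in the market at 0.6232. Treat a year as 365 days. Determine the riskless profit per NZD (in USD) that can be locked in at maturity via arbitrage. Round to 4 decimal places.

0.0075 per NZD (in USD)

Fair futures: F* = S·e^(carry·T), with carry = (r_USD − r_NZD) = 0.0618 − 0.0310 = 0.0308
F* = 0.5927 · e^(0.0308 × 451/365) = 0.5927 · e^0.038057 = 0.5927 × 1.038790 = 0.6157
Market 0.6232 > fair 0.6157: forward overpriced → cash-and-carry (buy spot, short the forward).
At maturity, profit = |F_mkt − F*| = |0.6232 − 0.6157| = 0.0075 per NZD (in USD)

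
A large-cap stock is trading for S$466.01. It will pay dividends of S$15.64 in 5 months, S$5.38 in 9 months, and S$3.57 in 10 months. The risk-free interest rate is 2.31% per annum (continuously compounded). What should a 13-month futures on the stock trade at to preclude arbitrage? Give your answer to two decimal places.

S$452.92

PV(dividends) I = 15.64·e^(−0.0231·5/12) + 5.38·e^(−0.0231·9/12) + 3.57·e^(−0.0231·10/12)
I = 15.4902 + 5.2876 + 3.5019 = 24.2797
F = (S − I)·e^(rT) = (466.01 − 24.2797) · e^(0.0231·13/12)
= 441.7303 · e^0.025025 = 441.7303 × 1.025341 = S$452.92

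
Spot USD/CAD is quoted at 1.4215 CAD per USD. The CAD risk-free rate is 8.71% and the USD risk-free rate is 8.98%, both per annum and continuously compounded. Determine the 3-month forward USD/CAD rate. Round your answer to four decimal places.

1.4205

F = S·e^((r_CAD − r_USD)T) = 1.4215 · e^((0.0871 − 0.0898) × 3/12)
= 1.4215 · e^-0.000675 = 1.4215 × 0.999325
F = 1.4205 CAD per USD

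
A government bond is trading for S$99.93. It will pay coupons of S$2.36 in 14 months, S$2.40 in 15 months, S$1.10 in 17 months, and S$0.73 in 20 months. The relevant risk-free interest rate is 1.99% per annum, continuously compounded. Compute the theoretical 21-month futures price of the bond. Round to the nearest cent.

S$96.82

PV(coupons) I = 2.36·e^(−0.0199·14/12) + 2.40·e^(−0.0199·15/12) + 1.10·e^(−0.0199·17/12) + 0.73·e^(−0.0199·20/12)
I = 2.3058 + 2.3410 + 1.0694 + 0.7062 = 6.4224
F = (S − I)·e^(rT) = (99.93 − 6.4224) · e^(0.0199·21/12)
= 93.5076 · e^0.034825 = 93.5076 × 1.035438 = S$96.82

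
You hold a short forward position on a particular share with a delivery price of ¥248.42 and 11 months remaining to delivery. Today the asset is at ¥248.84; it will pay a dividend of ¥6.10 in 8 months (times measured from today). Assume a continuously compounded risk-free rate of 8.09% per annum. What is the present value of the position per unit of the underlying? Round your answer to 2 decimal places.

PV(remaining dividends) I = 6.10·e^(−0.0809·8/12) = 5.7797
Current forward F = (S − I)·e^(rT) = (248.84 − 5.7797)·e^(0.0809·11/12) = 243.0603 × 1.076977 = 261.7704
Value (long) = (F − K)·e^(−rT) = (261.7704 − 248.42) × 0.928525 = 12.3962
Short position value = −(long value) = -¥12.40

-¥12.40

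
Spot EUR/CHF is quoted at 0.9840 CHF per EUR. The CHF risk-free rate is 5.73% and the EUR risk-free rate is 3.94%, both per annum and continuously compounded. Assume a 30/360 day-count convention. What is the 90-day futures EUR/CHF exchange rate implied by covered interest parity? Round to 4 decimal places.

F = S·e^((r_CHF − r_EUR)T) = 0.9840 · e^((0.0573 − 0.0394) × 90/360)
= 0.9840 · e^0.004475 = 0.9840 × 1.004485
F = 0.9884 CHF per EUR

0.9884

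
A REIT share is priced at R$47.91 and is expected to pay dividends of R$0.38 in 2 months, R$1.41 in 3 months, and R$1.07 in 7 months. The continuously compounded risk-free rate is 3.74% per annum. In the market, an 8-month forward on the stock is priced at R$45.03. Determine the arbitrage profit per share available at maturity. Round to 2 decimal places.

R$1.20 per share

PV(dividends) I = 0.38·e^(−0.0374·2/12) + 1.41·e^(−0.0374·3/12) + 1.07·e^(−0.0374·7/12) = 2.8214
Fair forward F* = (S − I)·e^(rT) = (47.91 − 2.8214)·e^0.024933 = 45.0886 × 1.025246 = 46.2269
Market R$45.03 < fair 46.2269: forward underpriced → reverse cash-and-carry (short the stock, invest proceeds at r, pay the dividends, go long the forward).
Profit at T = |F_mkt − F*| = |45.03 − 46.2269| = R$1.20 per share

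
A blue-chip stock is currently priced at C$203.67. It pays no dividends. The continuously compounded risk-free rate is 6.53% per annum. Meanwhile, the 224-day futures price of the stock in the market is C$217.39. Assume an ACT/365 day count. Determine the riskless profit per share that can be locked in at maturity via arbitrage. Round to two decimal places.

C$5.39 per share

Fair futures: F* = S·e^(carry·T), with carry = r = 0.0653
F* = 203.67 · e^(0.0653 × 224/365) = 203.67 · e^0.040075 = 203.67 × 1.040889 = C$211.9979
Market C$217.39 > fair C$211.9979: forward overpriced → cash-and-carry (buy spot, short the forward).
At maturity, profit = |F_mkt − F*| = |217.39 − 211.9979| = C$5.39 per share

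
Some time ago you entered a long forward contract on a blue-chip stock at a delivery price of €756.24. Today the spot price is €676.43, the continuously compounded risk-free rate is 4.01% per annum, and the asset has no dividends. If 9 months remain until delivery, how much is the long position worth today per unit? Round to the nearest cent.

-€57.40

Current fair forward for the remaining 9 months: F = S·e^(r·T), r = 0.0401
F = 676.43 · e^(0.0401 × 9/12) = 676.43 × 1.030532 = 697.0828
Value of long forward = (F − K)·e^(−rT) = (697.0828 − 756.24) · e^(−0.0401·9/12)
= -59.1572 × 0.970373 = -57.40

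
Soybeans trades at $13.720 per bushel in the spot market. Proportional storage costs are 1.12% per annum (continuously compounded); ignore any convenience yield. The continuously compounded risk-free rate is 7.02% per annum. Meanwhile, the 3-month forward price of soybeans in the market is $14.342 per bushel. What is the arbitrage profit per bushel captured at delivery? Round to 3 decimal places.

Fair forward: F* = S·e^(carry·T), with carry = (r + u) = 0.0702 + 0.0112 = 0.0814
F* = 13.720 · e^(0.0814 × 3/12) = 13.720 · e^0.020350 = 13.720 × 1.020558 = $14.0021
Market $14.342 > fair $14.0021: forward overpriced → cash-and-carry (buy spot, short the forward).
At maturity, profit = |F_mkt − F*| = |14.342 − 14.0021| = $0.340 per bushel

$0.340 per bushel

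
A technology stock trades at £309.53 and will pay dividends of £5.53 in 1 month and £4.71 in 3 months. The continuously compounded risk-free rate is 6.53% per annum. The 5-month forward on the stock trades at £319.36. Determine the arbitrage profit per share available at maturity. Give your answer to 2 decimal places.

PV(dividends) I = 5.53·e^(−0.0653·1/12) + 4.71·e^(−0.0653·3/12) = 10.1337
Fair forward F* = (S − I)·e^(rT) = (309.53 − 10.1337)·e^0.027208 = 299.3963 × 1.027582 = 307.6542
Market £319.36 > fair 307.6542: forward overpriced → cash-and-carry (borrow at r, buy the stock and collect the dividends, short the forward).
Profit at T = |F_mkt − F*| = |319.36 − 307.6542| = £11.71 per share

£11.71 per share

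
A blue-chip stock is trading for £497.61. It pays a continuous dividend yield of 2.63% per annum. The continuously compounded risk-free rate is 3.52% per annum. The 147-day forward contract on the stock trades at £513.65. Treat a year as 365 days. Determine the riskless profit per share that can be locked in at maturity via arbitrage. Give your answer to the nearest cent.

£14.25 per share

Fair forward: F* = S·e^(carry·T), with carry = (r − q) = 0.0352 − 0.0263 = 0.0089
F* = 497.61 · e^(0.0089 × 147/365) = 497.61 · e^0.003584 = 497.61 × 1.003590 = £499.3964
Market £513.65 > fair £499.3964: forward overpriced → cash-and-carry (buy spot, short the forward).
At maturity, profit = |F_mkt − F*| = |513.65 − 499.3964| = £14.25 per share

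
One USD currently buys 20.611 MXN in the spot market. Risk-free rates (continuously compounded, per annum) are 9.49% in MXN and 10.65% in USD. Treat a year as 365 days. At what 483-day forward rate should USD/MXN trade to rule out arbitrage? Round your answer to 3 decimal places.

F = S·e^((r_MXN − r_USD)T) = 20.611 · e^((0.0949 − 0.1065) × 483/365)
= 20.611 · e^-0.015350 = 20.611 × 0.984767
F = 20.297 MXN per USD

20.297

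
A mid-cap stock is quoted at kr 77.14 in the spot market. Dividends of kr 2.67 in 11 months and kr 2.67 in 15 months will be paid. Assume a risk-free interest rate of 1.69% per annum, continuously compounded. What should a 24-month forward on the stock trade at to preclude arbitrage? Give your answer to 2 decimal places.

kr 74.37

PV(dividends) I = 2.67·e^(−0.0169·11/12) + 2.67·e^(−0.0169·15/12)
I = 2.6290 + 2.6142 = 5.2432
F = (S − I)·e^(rT) = (77.14 − 5.2432) · e^(0.0169·24/12)
= 71.8968 · e^0.033800 = 71.8968 × 1.034378 = kr 74.37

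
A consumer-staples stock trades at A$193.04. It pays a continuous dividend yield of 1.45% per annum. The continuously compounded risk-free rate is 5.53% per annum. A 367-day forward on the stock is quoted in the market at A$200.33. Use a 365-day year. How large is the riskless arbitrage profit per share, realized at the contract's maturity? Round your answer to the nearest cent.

Fair forward: F* = S·e^(carry·T), with carry = (r − q) = 0.0553 − 0.0145 = 0.0408
F* = 193.04 · e^(0.0408 × 367/365) = 193.04 · e^0.041024 = 193.04 × 1.041877 = A$201.1239
Market A$200.33 < fair A$201.1239: forward underpriced → reverse cash-and-carry (short spot, go long the forward).
At maturity, profit = |F_mkt − F*| = |200.33 − 201.1239| = A$0.79 per share

A$0.79 per share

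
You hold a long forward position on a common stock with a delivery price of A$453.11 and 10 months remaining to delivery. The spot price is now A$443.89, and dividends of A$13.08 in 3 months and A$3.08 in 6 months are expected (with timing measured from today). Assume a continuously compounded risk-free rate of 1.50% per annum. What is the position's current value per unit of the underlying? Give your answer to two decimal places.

PV(remaining dividends) I = 13.08·e^(−0.0150·3/12) + 3.08·e^(−0.0150·6/12) = 16.0880
Current forward F = (S − I)·e^(rT) = (443.89 − 16.0880)·e^(0.0150·10/12) = 427.8020 × 1.012578 = 433.1829
Value (long) = (F − K)·e^(−rT) = (433.1829 − 453.11) × 0.987578 = -19.6796
Value = -A$19.68

-A$19.68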